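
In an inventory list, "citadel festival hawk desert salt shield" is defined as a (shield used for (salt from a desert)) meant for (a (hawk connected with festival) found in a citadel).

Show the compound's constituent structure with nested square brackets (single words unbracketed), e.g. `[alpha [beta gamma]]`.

[[citadel [festival hawk]] [[desert salt] shield]]

At the top level: head "shield" (specifically "desert salt shield"); modifier "citadel festival hawk".
"citadel festival hawk" → head "hawk" (specifically "festival hawk"), modifier "citadel".
"festival hawk" → head "hawk", modifier "festival".
"desert salt shield" → head "shield", modifier "desert salt".
"desert salt" → head "salt", modifier "desert".
Putting it together: [[citadel [festival hawk]] [[desert salt] shield]].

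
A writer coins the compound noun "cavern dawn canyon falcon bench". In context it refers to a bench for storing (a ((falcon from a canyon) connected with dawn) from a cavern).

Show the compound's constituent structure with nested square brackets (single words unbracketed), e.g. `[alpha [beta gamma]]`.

[[cavern [dawn [canyon falcon]]] bench]

At the top level: head "bench"; modifier "cavern dawn canyon falcon".
Within "cavern dawn canyon falcon", the head is "falcon" (specifically "dawn canyon falcon") and the modifier is "cavern".
Within "dawn canyon falcon", the head is "falcon" (specifically "canyon falcon") and the modifier is "dawn".
Within "canyon falcon", the head is "falcon" and the modifier is "canyon".
Putting it together: [[cavern [dawn [canyon falcon]]] bench].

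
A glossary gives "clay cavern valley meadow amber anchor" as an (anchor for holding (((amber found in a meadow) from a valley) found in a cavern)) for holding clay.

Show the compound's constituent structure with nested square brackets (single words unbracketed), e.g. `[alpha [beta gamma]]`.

[clay [[cavern [valley [meadow amber]]] anchor]]

Whole compound: head "anchor" (specifically "cavern valley meadow amber anchor"), modifier "clay".
Inside "cavern valley meadow amber anchor": head "anchor", modifier "cavern valley meadow amber".
Inside "cavern valley meadow amber": head "amber" (specifically "valley meadow amber"), modifier "cavern".
Inside "valley meadow amber": head "amber" (specifically "meadow amber"), modifier "valley".
Inside "meadow amber": head "amber", modifier "meadow".
Assembled: [clay [[cavern [valley [meadow amber]]] anchor]].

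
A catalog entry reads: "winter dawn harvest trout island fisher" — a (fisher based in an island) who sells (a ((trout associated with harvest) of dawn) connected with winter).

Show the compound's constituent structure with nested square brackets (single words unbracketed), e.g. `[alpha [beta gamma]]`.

[[winter [dawn [harvest trout]]] [island fisher]]

At the top level: head "fisher" (specifically "island fisher"); modifier "winter dawn harvest trout".
Inside "winter dawn harvest trout": head "trout" (specifically "dawn harvest trout"), modifier "winter".
Inside "dawn harvest trout": head "trout" (specifically "harvest trout"), modifier "dawn".
Inside "harvest trout": head "trout", modifier "harvest".
Inside "island fisher": head "fisher", modifier "island".
So the structure is [[winter [dawn [harvest trout]]] [island fisher]].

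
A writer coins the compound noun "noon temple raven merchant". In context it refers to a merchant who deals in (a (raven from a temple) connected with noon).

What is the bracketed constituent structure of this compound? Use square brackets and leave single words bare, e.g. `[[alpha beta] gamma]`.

[[noon [temple raven]] merchant]

Whole compound: head "merchant", modifier "noon temple raven".
Within "noon temple raven", the head is "raven" (specifically "temple raven") and the modifier is "noon".
Within "temple raven", the head is "raven" and the modifier is "temple".
Assembled: [[noon [temple raven]] merchant].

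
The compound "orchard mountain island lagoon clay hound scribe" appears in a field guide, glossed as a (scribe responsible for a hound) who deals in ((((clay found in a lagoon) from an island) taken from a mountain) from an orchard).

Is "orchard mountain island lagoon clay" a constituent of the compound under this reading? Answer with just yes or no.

yes

The paraphrase groups the words so that "orchard mountain island lagoon clay" is one unit: it corresponds to a single parenthesized sub-phrase.
The full structure is [[orchard [mountain [island [lagoon clay]]]] [hound scribe]], in which [orchard mountain island lagoon clay] is a constituent.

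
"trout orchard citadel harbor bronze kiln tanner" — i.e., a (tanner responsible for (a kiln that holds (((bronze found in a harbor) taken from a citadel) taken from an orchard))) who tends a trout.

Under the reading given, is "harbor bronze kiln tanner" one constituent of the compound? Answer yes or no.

The top-level split is [trout] [orchard citadel harbor bronze kiln tanner]; the full structure is [trout [[[orchard [citadel [harbor bronze]]] kiln] tanner]].
"harbor bronze kiln tanner" straddles a constituent boundary, so it is not a single unit.

no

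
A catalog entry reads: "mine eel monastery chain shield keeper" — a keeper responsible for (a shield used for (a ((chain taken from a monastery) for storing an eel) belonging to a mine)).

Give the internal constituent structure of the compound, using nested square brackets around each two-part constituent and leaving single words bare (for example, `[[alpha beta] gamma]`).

[[[mine [eel [monastery chain]]] shield] keeper]

Whole compound: head "keeper", modifier "mine eel monastery chain shield".
Inside "mine eel monastery chain shield": head "shield", modifier "mine eel monastery chain".
Inside "mine eel monastery chain": head "chain" (specifically "eel monastery chain"), modifier "mine".
Inside "eel monastery chain": head "chain" (specifically "monastery chain"), modifier "eel".
Inside "monastery chain": head "chain", modifier "monastery".
So the structure is [[[mine [eel [monastery chain]]] shield] keeper].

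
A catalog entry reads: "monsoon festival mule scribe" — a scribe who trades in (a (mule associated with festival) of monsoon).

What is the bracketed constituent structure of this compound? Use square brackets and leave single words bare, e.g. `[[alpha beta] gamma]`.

The outermost head in the paraphrase is "scribe", modified by "monsoon festival mule".
Within "monsoon festival mule", the head is "mule" (specifically "festival mule") and the modifier is "monsoon".
Within "festival mule", the head is "mule" and the modifier is "festival".
Assembled: [[monsoon [festival mule]] scribe].

[[monsoon [festival mule]] scribe]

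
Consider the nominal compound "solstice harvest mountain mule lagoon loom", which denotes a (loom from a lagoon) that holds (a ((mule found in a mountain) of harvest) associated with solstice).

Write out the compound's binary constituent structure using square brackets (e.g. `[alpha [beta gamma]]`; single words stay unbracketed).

At the top level: head "loom" (specifically "lagoon loom"); modifier "solstice harvest mountain mule".
Within "solstice harvest mountain mule", the head is "mule" (specifically "harvest mountain mule") and the modifier is "solstice".
Within "harvest mountain mule", the head is "mule" (specifically "mountain mule") and the modifier is "harvest".
Within "mountain mule", the head is "mule" and the modifier is "mountain".
Within "lagoon loom", the head is "loom" and the modifier is "lagoon".
So the structure is [[solstice [harvest [mountain mule]]] [lagoon loom]].

[[solstice [harvest [mountain mule]]] [lagoon loom]]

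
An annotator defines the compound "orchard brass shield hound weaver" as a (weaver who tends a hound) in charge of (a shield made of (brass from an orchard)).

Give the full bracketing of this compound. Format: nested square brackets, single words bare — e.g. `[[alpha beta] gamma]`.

At the top level: head "weaver" (specifically "hound weaver"); modifier "orchard brass shield".
Within "orchard brass shield", the head is "shield" and the modifier is "orchard brass".
Within "orchard brass", the head is "brass" and the modifier is "orchard".
Within "hound weaver", the head is "weaver" and the modifier is "hound".
Assembled: [[[orchard brass] shield] [hound weaver]].

[[[orchard brass] shield] [hound weaver]]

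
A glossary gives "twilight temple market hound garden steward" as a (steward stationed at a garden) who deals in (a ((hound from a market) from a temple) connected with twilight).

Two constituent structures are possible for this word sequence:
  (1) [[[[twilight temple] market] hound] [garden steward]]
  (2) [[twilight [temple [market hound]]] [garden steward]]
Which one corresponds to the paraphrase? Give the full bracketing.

The paraphrase's head is the "steward" part ("garden steward"); its modifier is "twilight temple market hound".
That top-level split, carried through the inner groups, gives [[twilight [temple [market hound]]] [garden steward]].

[[twilight [temple [market hound]]] [garden steward]]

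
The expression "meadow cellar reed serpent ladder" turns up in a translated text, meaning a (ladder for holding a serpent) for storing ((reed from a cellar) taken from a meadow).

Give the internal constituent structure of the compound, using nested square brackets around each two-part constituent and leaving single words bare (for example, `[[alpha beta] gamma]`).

[[meadow [cellar reed]] [serpent ladder]]

The outermost head in the paraphrase is "ladder" (specifically "serpent ladder"), modified by "meadow cellar reed".
"meadow cellar reed" → head "reed" (specifically "cellar reed"), modifier "meadow".
"cellar reed" → head "reed", modifier "cellar".
"serpent ladder" → head "ladder", modifier "serpent".
Assembled: [[meadow [cellar reed]] [serpent ladder]].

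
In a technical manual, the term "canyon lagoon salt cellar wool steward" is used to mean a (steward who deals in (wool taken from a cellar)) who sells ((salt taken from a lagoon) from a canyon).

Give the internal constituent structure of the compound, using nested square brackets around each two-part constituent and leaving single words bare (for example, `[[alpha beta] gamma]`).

[[canyon [lagoon salt]] [[cellar wool] steward]]

The outermost head in the paraphrase is "steward" (specifically "cellar wool steward"), modified by "canyon lagoon salt".
Within "canyon lagoon salt", the head is "salt" (specifically "lagoon salt") and the modifier is "canyon".
Within "lagoon salt", the head is "salt" and the modifier is "lagoon".
Within "cellar wool steward", the head is "steward" and the modifier is "cellar wool".
Within "cellar wool", the head is "wool" and the modifier is "cellar".
So the structure is [[canyon [lagoon salt]] [[cellar wool] steward]].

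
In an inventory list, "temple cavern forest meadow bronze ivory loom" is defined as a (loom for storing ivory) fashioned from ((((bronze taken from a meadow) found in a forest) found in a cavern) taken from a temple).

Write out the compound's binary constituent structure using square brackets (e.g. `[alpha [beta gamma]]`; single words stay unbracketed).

At the top level: head "loom" (specifically "ivory loom"); modifier "temple cavern forest meadow bronze".
Within "temple cavern forest meadow bronze", the head is "bronze" (specifically "cavern forest meadow bronze") and the modifier is "temple".
Within "cavern forest meadow bronze", the head is "bronze" (specifically "forest meadow bronze") and the modifier is "cavern".
Within "forest meadow bronze", the head is "bronze" (specifically "meadow bronze") and the modifier is "forest".
Within "meadow bronze", the head is "bronze" and the modifier is "meadow".
Within "ivory loom", the head is "loom" and the modifier is "ivory".
Putting it together: [[temple [cavern [forest [meadow bronze]]]] [ivory loom]].

[[temple [cavern [forest [meadow bronze]]]] [ivory loom]]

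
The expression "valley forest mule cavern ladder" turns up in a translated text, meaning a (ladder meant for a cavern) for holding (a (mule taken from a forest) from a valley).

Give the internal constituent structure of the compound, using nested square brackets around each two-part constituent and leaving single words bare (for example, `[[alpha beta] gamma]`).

[[valley [forest mule]] [cavern ladder]]

Overall it is a kind of ladder (specifically "cavern ladder"); the modifier is "valley forest mule".
Inside "valley forest mule": head "mule" (specifically "forest mule"), modifier "valley".
Inside "forest mule": head "mule", modifier "forest".
Inside "cavern ladder": head "ladder", modifier "cavern".
So the structure is [[valley [forest mule]] [cavern ladder]].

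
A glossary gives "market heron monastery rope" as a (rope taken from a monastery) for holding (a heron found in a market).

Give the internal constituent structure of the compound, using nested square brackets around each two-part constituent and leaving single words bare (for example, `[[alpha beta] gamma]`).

At the top level: head "rope" (specifically "monastery rope"); modifier "market heron".
"market heron" → head "heron", modifier "market".
"monastery rope" → head "rope", modifier "monastery".
So the structure is [[market heron] [monastery rope]].

[[market heron] [monastery rope]]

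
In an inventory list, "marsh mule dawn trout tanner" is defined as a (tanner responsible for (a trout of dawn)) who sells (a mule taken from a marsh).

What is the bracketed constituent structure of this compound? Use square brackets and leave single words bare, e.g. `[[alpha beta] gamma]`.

[[marsh mule] [[dawn trout] tanner]]

Whole compound: head "tanner" (specifically "dawn trout tanner"), modifier "marsh mule".
Within "marsh mule", the head is "mule" and the modifier is "marsh".
Within "dawn trout tanner", the head is "tanner" and the modifier is "dawn trout".
Within "dawn trout", the head is "trout" and the modifier is "dawn".
Putting it together: [[marsh mule] [[dawn trout] tanner]].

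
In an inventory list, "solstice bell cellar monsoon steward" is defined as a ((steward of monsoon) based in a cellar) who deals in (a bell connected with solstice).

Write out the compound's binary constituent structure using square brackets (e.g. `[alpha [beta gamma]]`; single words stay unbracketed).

At the top level: head "steward" (specifically "cellar monsoon steward"); modifier "solstice bell".
Inside "solstice bell": head "bell", modifier "solstice".
Inside "cellar monsoon steward": head "steward" (specifically "monsoon steward"), modifier "cellar".
Inside "monsoon steward": head "steward", modifier "monsoon".
Putting it together: [[solstice bell] [cellar [monsoon steward]]].

[[solstice bell] [cellar [monsoon steward]]]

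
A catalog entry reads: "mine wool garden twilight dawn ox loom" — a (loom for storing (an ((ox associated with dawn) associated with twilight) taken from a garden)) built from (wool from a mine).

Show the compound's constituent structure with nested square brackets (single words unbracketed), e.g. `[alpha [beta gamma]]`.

At the top level: head "loom" (specifically "garden twilight dawn ox loom"); modifier "mine wool".
"mine wool" → head "wool", modifier "mine".
"garden twilight dawn ox loom" → head "loom", modifier "garden twilight dawn ox".
"garden twilight dawn ox" → head "ox" (specifically "twilight dawn ox"), modifier "garden".
"twilight dawn ox" → head "ox" (specifically "dawn ox"), modifier "twilight".
"dawn ox" → head "ox", modifier "dawn".
So the structure is [[mine wool] [[garden [twilight [dawn ox]]] loom]].

[[mine wool] [[garden [twilight [dawn ox]]] loom]]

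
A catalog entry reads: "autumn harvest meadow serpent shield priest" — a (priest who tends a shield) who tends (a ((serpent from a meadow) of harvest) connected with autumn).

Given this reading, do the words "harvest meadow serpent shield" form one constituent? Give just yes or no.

The top-level split is [autumn harvest meadow serpent] [shield priest]; the full structure is [[autumn [harvest [meadow serpent]]] [shield priest]].
"harvest meadow serpent shield" straddles a constituent boundary, so it is not a single unit.

no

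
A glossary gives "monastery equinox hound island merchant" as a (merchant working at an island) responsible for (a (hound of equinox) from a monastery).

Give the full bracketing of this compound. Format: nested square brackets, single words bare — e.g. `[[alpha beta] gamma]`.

Whole compound: head "merchant" (specifically "island merchant"), modifier "monastery equinox hound".
"monastery equinox hound" → head "hound" (specifically "equinox hound"), modifier "monastery".
"equinox hound" → head "hound", modifier "equinox".
"island merchant" → head "merchant", modifier "island".
Putting it together: [[monastery [equinox hound]] [island merchant]].

[[monastery [equinox hound]] [island merchant]]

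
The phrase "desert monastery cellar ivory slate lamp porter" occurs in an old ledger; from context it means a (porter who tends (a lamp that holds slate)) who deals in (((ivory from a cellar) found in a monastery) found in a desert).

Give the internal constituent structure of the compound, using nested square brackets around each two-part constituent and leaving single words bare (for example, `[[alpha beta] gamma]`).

[[desert [monastery [cellar ivory]]] [[slate lamp] porter]]

The outermost head in the paraphrase is "porter" (specifically "slate lamp porter"), modified by "desert monastery cellar ivory".
Inside "desert monastery cellar ivory": head "ivory" (specifically "monastery cellar ivory"), modifier "desert".
Inside "monastery cellar ivory": head "ivory" (specifically "cellar ivory"), modifier "monastery".
Inside "cellar ivory": head "ivory", modifier "cellar".
Inside "slate lamp porter": head "porter", modifier "slate lamp".
Inside "slate lamp": head "lamp", modifier "slate".
Assembled: [[desert [monastery [cellar ivory]]] [[slate lamp] porter]].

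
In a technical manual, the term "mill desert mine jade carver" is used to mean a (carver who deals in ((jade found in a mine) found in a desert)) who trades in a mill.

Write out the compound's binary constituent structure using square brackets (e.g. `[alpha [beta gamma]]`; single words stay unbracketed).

Whole compound: head "carver" (specifically "desert mine jade carver"), modifier "mill".
Within "desert mine jade carver", the head is "carver" and the modifier is "desert mine jade".
Within "desert mine jade", the head is "jade" (specifically "mine jade") and the modifier is "desert".
Within "mine jade", the head is "jade" and the modifier is "mine".
Putting it together: [mill [[desert [mine jade]] carver]].

[mill [[desert [mine jade]] carver]]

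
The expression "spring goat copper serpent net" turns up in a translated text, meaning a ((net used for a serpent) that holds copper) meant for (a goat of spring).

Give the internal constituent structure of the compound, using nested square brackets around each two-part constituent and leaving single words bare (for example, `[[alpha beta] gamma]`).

Overall it is a kind of net (specifically "copper serpent net"); the modifier is "spring goat".
Within "spring goat", the head is "goat" and the modifier is "spring".
Within "copper serpent net", the head is "net" (specifically "serpent net") and the modifier is "copper".
Within "serpent net", the head is "net" and the modifier is "serpent".
Putting it together: [[spring goat] [copper [serpent net]]].

[[spring goat] [copper [serpent net]]]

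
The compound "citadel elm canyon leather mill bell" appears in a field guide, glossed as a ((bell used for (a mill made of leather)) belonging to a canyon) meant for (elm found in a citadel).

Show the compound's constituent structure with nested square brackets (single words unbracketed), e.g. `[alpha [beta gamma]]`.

[[citadel elm] [canyon [[leather mill] bell]]]

Whole compound: head "bell" (specifically "canyon leather mill bell"), modifier "citadel elm".
"citadel elm" → head "elm", modifier "citadel".
"canyon leather mill bell" → head "bell" (specifically "leather mill bell"), modifier "canyon".
"leather mill bell" → head "bell", modifier "leather mill".
"leather mill" → head "mill", modifier "leather".
Assembled: [[citadel elm] [canyon [[leather mill] bell]]].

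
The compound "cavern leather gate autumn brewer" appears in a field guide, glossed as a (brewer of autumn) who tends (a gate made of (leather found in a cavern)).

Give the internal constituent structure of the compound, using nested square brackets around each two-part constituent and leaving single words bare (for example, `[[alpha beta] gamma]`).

Overall it is a kind of brewer (specifically "autumn brewer"); the modifier is "cavern leather gate".
Within "cavern leather gate", the head is "gate" and the modifier is "cavern leather".
Within "cavern leather", the head is "leather" and the modifier is "cavern".
Within "autumn brewer", the head is "brewer" and the modifier is "autumn".
So the structure is [[[cavern leather] gate] [autumn brewer]].

[[[cavern leather] gate] [autumn brewer]]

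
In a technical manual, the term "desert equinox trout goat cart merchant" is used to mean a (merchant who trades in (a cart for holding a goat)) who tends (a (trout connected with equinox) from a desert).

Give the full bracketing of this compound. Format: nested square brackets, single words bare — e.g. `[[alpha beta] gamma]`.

The outermost head in the paraphrase is "merchant" (specifically "goat cart merchant"), modified by "desert equinox trout".
"desert equinox trout" → head "trout" (specifically "equinox trout"), modifier "desert".
"equinox trout" → head "trout", modifier "equinox".
"goat cart merchant" → head "merchant", modifier "goat cart".
"goat cart" → head "cart", modifier "goat".
Putting it together: [[desert [equinox trout]] [[goat cart] merchant]].

[[desert [equinox trout]] [[goat cart] merchant]]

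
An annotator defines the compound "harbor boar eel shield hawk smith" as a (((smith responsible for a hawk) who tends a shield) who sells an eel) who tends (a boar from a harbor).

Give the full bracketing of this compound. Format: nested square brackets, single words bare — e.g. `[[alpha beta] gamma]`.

At the top level: head "smith" (specifically "eel shield hawk smith"); modifier "harbor boar".
"harbor boar" → head "boar", modifier "harbor".
"eel shield hawk smith" → head "smith" (specifically "shield hawk smith"), modifier "eel".
"shield hawk smith" → head "smith" (specifically "hawk smith"), modifier "shield".
"hawk smith" → head "smith", modifier "hawk".
Putting it together: [[harbor boar] [eel [shield [hawk smith]]]].

[[harbor boar] [eel [shield [hawk smith]]]]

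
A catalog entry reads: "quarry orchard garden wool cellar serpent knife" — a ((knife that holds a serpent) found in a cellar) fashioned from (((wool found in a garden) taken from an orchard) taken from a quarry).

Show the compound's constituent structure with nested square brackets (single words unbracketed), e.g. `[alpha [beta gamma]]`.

[[quarry [orchard [garden wool]]] [cellar [serpent knife]]]

Overall it is a kind of knife (specifically "cellar serpent knife"); the modifier is "quarry orchard garden wool".
"quarry orchard garden wool" → head "wool" (specifically "orchard garden wool"), modifier "quarry".
"orchard garden wool" → head "wool" (specifically "garden wool"), modifier "orchard".
"garden wool" → head "wool", modifier "garden".
"cellar serpent knife" → head "knife" (specifically "serpent knife"), modifier "cellar".
"serpent knife" → head "knife", modifier "serpent".
Putting it together: [[quarry [orchard [garden wool]]] [cellar [serpent knife]]].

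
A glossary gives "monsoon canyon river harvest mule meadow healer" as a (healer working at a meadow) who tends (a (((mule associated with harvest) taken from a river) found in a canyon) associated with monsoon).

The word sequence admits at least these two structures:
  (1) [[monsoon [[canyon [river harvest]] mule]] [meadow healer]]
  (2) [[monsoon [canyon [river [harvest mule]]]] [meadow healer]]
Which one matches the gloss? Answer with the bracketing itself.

The paraphrase's head is the "healer" part ("meadow healer"); its modifier is "monsoon canyon river harvest mule".
That top-level split, carried through the inner groups, gives [[monsoon [canyon [river [harvest mule]]]] [meadow healer]].

[[monsoon [canyon [river [harvest mule]]]] [meadow healer]]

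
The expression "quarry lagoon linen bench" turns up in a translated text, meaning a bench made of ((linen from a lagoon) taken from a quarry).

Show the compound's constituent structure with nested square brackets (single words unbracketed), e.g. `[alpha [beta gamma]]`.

[[quarry [lagoon linen]] bench]

Whole compound: head "bench", modifier "quarry lagoon linen".
"quarry lagoon linen" → head "linen" (specifically "lagoon linen"), modifier "quarry".
"lagoon linen" → head "linen", modifier "lagoon".
Putting it together: [[quarry [lagoon linen]] bench].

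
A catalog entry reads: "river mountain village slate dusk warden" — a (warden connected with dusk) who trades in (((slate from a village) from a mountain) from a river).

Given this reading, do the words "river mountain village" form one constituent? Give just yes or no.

no

The top-level split is [river mountain village slate] [dusk warden]; the full structure is [[river [mountain [village slate]]] [dusk warden]].
"river mountain village" straddles a constituent boundary, so it is not a single unit.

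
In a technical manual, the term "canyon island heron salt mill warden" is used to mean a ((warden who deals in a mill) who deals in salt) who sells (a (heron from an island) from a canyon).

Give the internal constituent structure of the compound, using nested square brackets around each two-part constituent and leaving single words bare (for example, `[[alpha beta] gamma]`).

[[canyon [island heron]] [salt [mill warden]]]

Whole compound: head "warden" (specifically "salt mill warden"), modifier "canyon island heron".
Inside "canyon island heron": head "heron" (specifically "island heron"), modifier "canyon".
Inside "island heron": head "heron", modifier "island".
Inside "salt mill warden": head "warden" (specifically "mill warden"), modifier "salt".
Inside "mill warden": head "warden", modifier "mill".
Putting it together: [[canyon [island heron]] [salt [mill warden]]].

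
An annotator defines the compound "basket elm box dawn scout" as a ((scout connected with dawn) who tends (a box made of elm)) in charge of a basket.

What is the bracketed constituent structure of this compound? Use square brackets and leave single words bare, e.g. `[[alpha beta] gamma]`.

Overall it is a kind of scout (specifically "elm box dawn scout"); the modifier is "basket".
"elm box dawn scout" → head "scout" (specifically "dawn scout"), modifier "elm box".
"elm box" → head "box", modifier "elm".
"dawn scout" → head "scout", modifier "dawn".
Assembled: [basket [[elm box] [dawn scout]]].

[basket [[elm box] [dawn scout]]]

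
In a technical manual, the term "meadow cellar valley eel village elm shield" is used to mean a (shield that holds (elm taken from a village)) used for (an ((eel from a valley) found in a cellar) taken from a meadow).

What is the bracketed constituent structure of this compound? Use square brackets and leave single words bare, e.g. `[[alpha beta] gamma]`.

[[meadow [cellar [valley eel]]] [[village elm] shield]]

Whole compound: head "shield" (specifically "village elm shield"), modifier "meadow cellar valley eel".
Within "meadow cellar valley eel", the head is "eel" (specifically "cellar valley eel") and the modifier is "meadow".
Within "cellar valley eel", the head is "eel" (specifically "valley eel") and the modifier is "cellar".
Within "valley eel", the head is "eel" and the modifier is "valley".
Within "village elm shield", the head is "shield" and the modifier is "village elm".
Within "village elm", the head is "elm" and the modifier is "village".
So the structure is [[meadow [cellar [valley eel]]] [[village elm] shield]].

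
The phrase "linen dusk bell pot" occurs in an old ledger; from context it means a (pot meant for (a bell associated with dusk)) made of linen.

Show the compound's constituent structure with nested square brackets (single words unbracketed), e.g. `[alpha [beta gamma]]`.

The outermost head in the paraphrase is "pot" (specifically "dusk bell pot"), modified by "linen".
Within "dusk bell pot", the head is "pot" and the modifier is "dusk bell".
Within "dusk bell", the head is "bell" and the modifier is "dusk".
So the structure is [linen [[dusk bell] pot]].

[linen [[dusk bell] pot]]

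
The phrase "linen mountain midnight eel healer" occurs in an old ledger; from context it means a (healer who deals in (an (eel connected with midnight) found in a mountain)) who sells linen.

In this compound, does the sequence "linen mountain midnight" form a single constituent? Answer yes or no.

The top-level split is [linen] [mountain midnight eel healer]; the full structure is [linen [[mountain [midnight eel]] healer]].
"linen mountain midnight" straddles a constituent boundary, so it is not a single unit.

no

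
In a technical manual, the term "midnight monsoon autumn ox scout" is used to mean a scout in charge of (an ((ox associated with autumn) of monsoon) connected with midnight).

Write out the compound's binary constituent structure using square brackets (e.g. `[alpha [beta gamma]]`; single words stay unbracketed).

[[midnight [monsoon [autumn ox]]] scout]

Overall it is a kind of scout; the modifier is "midnight monsoon autumn ox".
Within "midnight monsoon autumn ox", the head is "ox" (specifically "monsoon autumn ox") and the modifier is "midnight".
Within "monsoon autumn ox", the head is "ox" (specifically "autumn ox") and the modifier is "monsoon".
Within "autumn ox", the head is "ox" and the modifier is "autumn".
So the structure is [[midnight [monsoon [autumn ox]]] scout].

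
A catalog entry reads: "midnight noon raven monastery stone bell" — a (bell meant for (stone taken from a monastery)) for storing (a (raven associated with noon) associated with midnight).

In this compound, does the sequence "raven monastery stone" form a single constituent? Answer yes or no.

The top-level split is [midnight noon raven] [monastery stone bell]; the full structure is [[midnight [noon raven]] [[monastery stone] bell]].
"raven monastery stone" straddles a constituent boundary, so it is not a single unit.

no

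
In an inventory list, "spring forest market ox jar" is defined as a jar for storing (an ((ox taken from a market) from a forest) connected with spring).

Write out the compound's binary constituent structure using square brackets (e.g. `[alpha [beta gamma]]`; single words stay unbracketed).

[[spring [forest [market ox]]] jar]

At the top level: head "jar"; modifier "spring forest market ox".
Within "spring forest market ox", the head is "ox" (specifically "forest market ox") and the modifier is "spring".
Within "forest market ox", the head is "ox" (specifically "market ox") and the modifier is "forest".
Within "market ox", the head is "ox" and the modifier is "market".
Putting it together: [[spring [forest [market ox]]] jar].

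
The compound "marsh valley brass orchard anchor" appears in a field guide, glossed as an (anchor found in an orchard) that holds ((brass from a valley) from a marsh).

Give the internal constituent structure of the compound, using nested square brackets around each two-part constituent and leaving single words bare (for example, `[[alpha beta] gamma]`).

[[marsh [valley brass]] [orchard anchor]]

At the top level: head "anchor" (specifically "orchard anchor"); modifier "marsh valley brass".
Inside "marsh valley brass": head "brass" (specifically "valley brass"), modifier "marsh".
Inside "valley brass": head "brass", modifier "valley".
Inside "orchard anchor": head "anchor", modifier "orchard".
Assembled: [[marsh [valley brass]] [orchard anchor]].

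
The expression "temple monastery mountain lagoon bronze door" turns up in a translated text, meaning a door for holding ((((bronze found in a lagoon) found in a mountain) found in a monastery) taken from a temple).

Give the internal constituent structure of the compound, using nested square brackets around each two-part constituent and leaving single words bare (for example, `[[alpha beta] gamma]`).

[[temple [monastery [mountain [lagoon bronze]]]] door]

The outermost head in the paraphrase is "door", modified by "temple monastery mountain lagoon bronze".
"temple monastery mountain lagoon bronze" → head "bronze" (specifically "monastery mountain lagoon bronze"), modifier "temple".
"monastery mountain lagoon bronze" → head "bronze" (specifically "mountain lagoon bronze"), modifier "monastery".
"mountain lagoon bronze" → head "bronze" (specifically "lagoon bronze"), modifier "mountain".
"lagoon bronze" → head "bronze", modifier "lagoon".
Assembled: [[temple [monastery [mountain [lagoon bronze]]]] door].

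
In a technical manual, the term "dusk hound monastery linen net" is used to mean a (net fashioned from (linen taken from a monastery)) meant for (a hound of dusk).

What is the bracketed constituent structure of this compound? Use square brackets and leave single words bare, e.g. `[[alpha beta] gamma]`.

The outermost head in the paraphrase is "net" (specifically "monastery linen net"), modified by "dusk hound".
Within "dusk hound", the head is "hound" and the modifier is "dusk".
Within "monastery linen net", the head is "net" and the modifier is "monastery linen".
Within "monastery linen", the head is "linen" and the modifier is "monastery".
Assembled: [[dusk hound] [[monastery linen] net]].

[[dusk hound] [[monastery linen] net]]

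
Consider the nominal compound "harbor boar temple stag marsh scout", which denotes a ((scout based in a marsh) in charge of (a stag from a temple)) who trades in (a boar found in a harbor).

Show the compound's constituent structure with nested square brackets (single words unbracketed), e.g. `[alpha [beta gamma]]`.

[[harbor boar] [[temple stag] [marsh scout]]]

Whole compound: head "scout" (specifically "temple stag marsh scout"), modifier "harbor boar".
"harbor boar" → head "boar", modifier "harbor".
"temple stag marsh scout" → head "scout" (specifically "marsh scout"), modifier "temple stag".
"temple stag" → head "stag", modifier "temple".
"marsh scout" → head "scout", modifier "marsh".
So the structure is [[harbor boar] [[temple stag] [marsh scout]]].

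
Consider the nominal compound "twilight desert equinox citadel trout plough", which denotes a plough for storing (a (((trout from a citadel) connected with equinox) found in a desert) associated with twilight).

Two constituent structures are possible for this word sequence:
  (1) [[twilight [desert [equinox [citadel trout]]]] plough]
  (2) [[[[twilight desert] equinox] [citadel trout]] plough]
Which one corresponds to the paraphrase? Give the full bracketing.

[[twilight [desert [equinox [citadel trout]]]] plough]

The paraphrase's head is the "plough" part ("plough"); its modifier is "twilight desert equinox citadel trout".
That top-level split, carried through the inner groups, gives [[twilight [desert [equinox [citadel trout]]]] plough].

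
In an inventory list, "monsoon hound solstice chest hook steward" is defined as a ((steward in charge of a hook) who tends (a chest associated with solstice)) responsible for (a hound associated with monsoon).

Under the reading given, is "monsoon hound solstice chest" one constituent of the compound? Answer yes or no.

no

The top-level split is [monsoon hound] [solstice chest hook steward]; the full structure is [[monsoon hound] [[solstice chest] [hook steward]]].
"monsoon hound solstice chest" straddles a constituent boundary, so it is not a single unit.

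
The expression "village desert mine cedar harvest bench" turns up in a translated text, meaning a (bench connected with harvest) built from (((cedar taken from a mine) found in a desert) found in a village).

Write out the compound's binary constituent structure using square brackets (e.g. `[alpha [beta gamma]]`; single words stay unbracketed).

[[village [desert [mine cedar]]] [harvest bench]]

The outermost head in the paraphrase is "bench" (specifically "harvest bench"), modified by "village desert mine cedar".
Inside "village desert mine cedar": head "cedar" (specifically "desert mine cedar"), modifier "village".
Inside "desert mine cedar": head "cedar" (specifically "mine cedar"), modifier "desert".
Inside "mine cedar": head "cedar", modifier "mine".
Inside "harvest bench": head "bench", modifier "harvest".
So the structure is [[village [desert [mine cedar]]] [harvest bench]].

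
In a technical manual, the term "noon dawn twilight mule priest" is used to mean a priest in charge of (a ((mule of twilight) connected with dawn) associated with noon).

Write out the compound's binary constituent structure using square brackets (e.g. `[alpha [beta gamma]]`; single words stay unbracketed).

Whole compound: head "priest", modifier "noon dawn twilight mule".
Inside "noon dawn twilight mule": head "mule" (specifically "dawn twilight mule"), modifier "noon".
Inside "dawn twilight mule": head "mule" (specifically "twilight mule"), modifier "dawn".
Inside "twilight mule": head "mule", modifier "twilight".
Assembled: [[noon [dawn [twilight mule]]] priest].

[[noon [dawn [twilight mule]]] priest]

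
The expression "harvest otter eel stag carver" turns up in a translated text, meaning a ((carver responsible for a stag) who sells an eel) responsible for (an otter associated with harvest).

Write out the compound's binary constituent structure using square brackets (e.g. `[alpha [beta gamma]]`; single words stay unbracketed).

[[harvest otter] [eel [stag carver]]]

The outermost head in the paraphrase is "carver" (specifically "eel stag carver"), modified by "harvest otter".
Inside "harvest otter": head "otter", modifier "harvest".
Inside "eel stag carver": head "carver" (specifically "stag carver"), modifier "eel".
Inside "stag carver": head "carver", modifier "stag".
Assembled: [[harvest otter] [eel [stag carver]]].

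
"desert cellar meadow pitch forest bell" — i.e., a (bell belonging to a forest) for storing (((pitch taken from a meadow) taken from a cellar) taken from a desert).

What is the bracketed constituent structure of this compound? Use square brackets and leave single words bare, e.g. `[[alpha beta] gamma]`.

At the top level: head "bell" (specifically "forest bell"); modifier "desert cellar meadow pitch".
Within "desert cellar meadow pitch", the head is "pitch" (specifically "cellar meadow pitch") and the modifier is "desert".
Within "cellar meadow pitch", the head is "pitch" (specifically "meadow pitch") and the modifier is "cellar".
Within "meadow pitch", the head is "pitch" and the modifier is "meadow".
Within "forest bell", the head is "bell" and the modifier is "forest".
Putting it together: [[desert [cellar [meadow pitch]]] [forest bell]].

[[desert [cellar [meadow pitch]]] [forest bell]]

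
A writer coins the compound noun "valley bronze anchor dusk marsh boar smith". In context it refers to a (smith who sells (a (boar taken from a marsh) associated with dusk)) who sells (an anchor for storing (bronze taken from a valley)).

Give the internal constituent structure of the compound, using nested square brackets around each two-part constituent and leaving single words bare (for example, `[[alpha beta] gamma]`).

At the top level: head "smith" (specifically "dusk marsh boar smith"); modifier "valley bronze anchor".
Inside "valley bronze anchor": head "anchor", modifier "valley bronze".
Inside "valley bronze": head "bronze", modifier "valley".
Inside "dusk marsh boar smith": head "smith", modifier "dusk marsh boar".
Inside "dusk marsh boar": head "boar" (specifically "marsh boar"), modifier "dusk".
Inside "marsh boar": head "boar", modifier "marsh".
Assembled: [[[valley bronze] anchor] [[dusk [marsh boar]] smith]].

[[[valley bronze] anchor] [[dusk [marsh boar]] smith]]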